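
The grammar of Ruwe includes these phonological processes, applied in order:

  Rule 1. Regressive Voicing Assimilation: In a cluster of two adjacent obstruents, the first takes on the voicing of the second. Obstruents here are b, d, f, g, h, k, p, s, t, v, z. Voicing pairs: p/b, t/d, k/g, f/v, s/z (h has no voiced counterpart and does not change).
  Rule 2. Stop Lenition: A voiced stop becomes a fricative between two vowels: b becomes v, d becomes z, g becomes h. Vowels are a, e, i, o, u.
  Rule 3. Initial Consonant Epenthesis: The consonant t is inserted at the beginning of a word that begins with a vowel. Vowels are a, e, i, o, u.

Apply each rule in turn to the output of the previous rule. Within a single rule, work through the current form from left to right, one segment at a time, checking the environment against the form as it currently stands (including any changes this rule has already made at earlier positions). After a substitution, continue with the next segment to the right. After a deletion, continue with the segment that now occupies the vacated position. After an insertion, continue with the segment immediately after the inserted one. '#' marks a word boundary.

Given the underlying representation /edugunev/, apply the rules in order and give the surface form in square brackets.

Rule 1 Regressive Voicing Assimilation: no change — [edugunev]
Rule 2 Stop Lenition: [edugunev] → [ezuhunev]
Rule 3 Initial Consonant Epenthesis: [ezuhunev] → [tezuhunev]

[tezuhunev]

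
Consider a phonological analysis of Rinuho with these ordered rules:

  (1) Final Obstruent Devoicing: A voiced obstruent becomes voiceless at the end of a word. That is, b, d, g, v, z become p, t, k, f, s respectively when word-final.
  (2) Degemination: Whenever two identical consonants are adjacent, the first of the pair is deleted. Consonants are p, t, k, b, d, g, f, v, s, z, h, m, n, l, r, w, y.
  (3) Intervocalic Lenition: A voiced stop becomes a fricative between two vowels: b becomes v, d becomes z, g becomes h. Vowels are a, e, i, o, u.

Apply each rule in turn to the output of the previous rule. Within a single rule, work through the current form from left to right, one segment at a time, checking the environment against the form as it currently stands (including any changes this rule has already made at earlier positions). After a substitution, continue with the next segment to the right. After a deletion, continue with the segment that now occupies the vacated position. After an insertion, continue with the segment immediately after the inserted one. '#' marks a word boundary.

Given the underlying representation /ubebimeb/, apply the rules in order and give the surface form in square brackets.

[uvevimep]

(1) Final Obstruent Devoicing: [ubebimeb] → [ubebimep]
(2) Degemination: no change — [ubebimep]
(3) Intervocalic Lenition: [ubebimep] → [uvevimep]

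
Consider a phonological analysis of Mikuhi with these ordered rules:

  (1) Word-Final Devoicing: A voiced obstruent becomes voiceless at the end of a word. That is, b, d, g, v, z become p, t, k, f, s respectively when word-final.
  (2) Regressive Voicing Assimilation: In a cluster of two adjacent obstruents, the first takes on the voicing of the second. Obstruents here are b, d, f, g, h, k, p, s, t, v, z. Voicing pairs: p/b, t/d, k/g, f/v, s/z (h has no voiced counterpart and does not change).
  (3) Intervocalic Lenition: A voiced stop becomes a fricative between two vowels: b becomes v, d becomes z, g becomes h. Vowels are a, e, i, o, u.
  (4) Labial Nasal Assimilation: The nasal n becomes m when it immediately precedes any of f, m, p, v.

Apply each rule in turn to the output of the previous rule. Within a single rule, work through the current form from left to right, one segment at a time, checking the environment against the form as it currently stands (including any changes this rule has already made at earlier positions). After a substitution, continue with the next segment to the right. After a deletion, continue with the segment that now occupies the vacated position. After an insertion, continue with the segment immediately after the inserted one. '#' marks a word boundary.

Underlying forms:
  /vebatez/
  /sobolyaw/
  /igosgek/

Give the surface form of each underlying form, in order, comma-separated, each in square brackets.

/vebatez/:
  (1) Word-Final Devoicing: [vebatez] → [vebates]
  (2) Regressive Voicing Assimilation: no change — [vebates]
  (3) Intervocalic Lenition: [vebates] → [vevates]
  (4) Labial Nasal Assimilation: no change — [vevates]
/sobolyaw/:
  (1) Word-Final Devoicing: no change — [sobolyaw]
  (2) Regressive Voicing Assimilation: no change — [sobolyaw]
  (3) Intervocalic Lenition: [sobolyaw] → [sovolyaw]
  (4) Labial Nasal Assimilation: no change — [sovolyaw]
/igosgek/:
  (1) Word-Final Devoicing: no change — [igosgek]
  (2) Regressive Voicing Assimilation: [igosgek] → [igozgek]
  (3) Intervocalic Lenition: [igozgek] → [ihozgek]
  (4) Labial Nasal Assimilation: no change — [ihozgek]

[vevates], [sovolyaw], [ihozgek]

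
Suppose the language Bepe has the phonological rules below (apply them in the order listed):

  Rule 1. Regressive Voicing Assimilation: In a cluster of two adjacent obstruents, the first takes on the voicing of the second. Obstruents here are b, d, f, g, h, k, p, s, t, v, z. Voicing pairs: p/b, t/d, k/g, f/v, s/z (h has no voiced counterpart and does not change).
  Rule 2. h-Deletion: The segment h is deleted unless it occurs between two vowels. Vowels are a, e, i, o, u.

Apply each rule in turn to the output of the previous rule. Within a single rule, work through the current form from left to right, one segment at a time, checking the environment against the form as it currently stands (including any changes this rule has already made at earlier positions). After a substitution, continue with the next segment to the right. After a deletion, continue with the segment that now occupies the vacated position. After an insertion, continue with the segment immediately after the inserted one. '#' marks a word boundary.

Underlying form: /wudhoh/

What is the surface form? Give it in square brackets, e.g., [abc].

[wuto]

Rule 1 Regressive Voicing Assimilation: [wudhoh] → [wuthoh]
Rule 2 h-Deletion: [wuthoh] → [wuto]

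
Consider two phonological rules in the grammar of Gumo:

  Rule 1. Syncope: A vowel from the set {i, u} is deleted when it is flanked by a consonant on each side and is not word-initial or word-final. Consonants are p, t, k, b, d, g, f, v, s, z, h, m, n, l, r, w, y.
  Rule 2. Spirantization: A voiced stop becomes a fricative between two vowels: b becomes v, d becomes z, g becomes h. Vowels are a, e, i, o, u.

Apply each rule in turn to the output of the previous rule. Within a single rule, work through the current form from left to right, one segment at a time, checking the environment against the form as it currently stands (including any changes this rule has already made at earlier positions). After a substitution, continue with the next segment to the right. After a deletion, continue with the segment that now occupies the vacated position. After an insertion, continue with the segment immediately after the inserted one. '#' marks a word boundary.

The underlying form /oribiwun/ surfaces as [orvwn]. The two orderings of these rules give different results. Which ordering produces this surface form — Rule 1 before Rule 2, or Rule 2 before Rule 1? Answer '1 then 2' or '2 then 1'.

2 then 1

Order 1 then 2:
  1 Syncope: [oribiwun] → [orbwn]
  2 Spirantization: no change — [orbwn]
  result: [orbwn]
Order 2 then 1:
  2 Spirantization: [oribiwun] → [oriviwun]
  1 Syncope: [oriviwun] → [orvwn]
  result: [orvwn]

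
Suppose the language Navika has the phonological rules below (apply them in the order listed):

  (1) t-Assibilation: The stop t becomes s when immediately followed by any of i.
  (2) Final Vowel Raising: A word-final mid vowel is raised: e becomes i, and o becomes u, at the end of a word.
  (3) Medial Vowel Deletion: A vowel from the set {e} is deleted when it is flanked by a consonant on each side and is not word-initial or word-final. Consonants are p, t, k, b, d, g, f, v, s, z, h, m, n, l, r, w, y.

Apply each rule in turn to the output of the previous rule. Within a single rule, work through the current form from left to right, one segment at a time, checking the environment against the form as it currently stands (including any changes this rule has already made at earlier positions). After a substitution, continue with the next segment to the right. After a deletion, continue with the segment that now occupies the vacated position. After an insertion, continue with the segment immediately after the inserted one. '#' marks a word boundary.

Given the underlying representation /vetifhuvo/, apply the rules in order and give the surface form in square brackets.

[vsifhuvu]

(1) t-Assibilation: [vetifhuvo] → [vesifhuvo]
(2) Final Vowel Raising: [vesifhuvo] → [vesifhuvu]
(3) Medial Vowel Deletion: [vesifhuvu] → [vsifhuvu]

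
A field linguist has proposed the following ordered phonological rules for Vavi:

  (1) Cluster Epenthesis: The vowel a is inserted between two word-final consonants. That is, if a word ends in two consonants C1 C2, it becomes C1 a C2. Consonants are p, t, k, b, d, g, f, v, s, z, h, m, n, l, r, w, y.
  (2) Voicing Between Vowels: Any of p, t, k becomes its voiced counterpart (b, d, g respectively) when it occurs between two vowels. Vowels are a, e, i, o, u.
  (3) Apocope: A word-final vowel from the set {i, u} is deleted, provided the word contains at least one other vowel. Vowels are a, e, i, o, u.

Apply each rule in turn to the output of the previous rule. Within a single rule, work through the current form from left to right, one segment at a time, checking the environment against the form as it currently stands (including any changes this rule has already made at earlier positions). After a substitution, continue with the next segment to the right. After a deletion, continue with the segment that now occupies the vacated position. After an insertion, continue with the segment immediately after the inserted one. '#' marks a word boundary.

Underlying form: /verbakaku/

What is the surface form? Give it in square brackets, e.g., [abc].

(1) Cluster Epenthesis: no change — [verbakaku]
(2) Voicing Between Vowels: [verbakaku] → [verbagagu]
(3) Apocope: [verbagagu] → [verbagag]

[verbagag]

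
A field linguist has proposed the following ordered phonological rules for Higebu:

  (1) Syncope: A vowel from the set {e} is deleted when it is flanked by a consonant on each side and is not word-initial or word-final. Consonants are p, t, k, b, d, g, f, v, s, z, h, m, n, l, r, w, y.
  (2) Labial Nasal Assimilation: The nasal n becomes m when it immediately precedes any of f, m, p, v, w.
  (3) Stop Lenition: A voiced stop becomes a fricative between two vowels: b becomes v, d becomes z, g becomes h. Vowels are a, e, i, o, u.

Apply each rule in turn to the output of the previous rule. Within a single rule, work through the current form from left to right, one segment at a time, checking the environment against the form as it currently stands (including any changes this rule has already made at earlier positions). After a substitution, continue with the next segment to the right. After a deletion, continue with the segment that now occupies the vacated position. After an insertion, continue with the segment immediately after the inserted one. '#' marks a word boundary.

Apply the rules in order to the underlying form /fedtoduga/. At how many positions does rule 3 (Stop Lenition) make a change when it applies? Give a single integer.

2

(1) Syncope: [fedtoduga] → [fdtoduga]
(2) Labial Nasal Assimilation: no change — [fdtoduga]
(3) Stop Lenition: [fdtoduga] → [fdtozuha]
Rule 3 changed 2 position(s).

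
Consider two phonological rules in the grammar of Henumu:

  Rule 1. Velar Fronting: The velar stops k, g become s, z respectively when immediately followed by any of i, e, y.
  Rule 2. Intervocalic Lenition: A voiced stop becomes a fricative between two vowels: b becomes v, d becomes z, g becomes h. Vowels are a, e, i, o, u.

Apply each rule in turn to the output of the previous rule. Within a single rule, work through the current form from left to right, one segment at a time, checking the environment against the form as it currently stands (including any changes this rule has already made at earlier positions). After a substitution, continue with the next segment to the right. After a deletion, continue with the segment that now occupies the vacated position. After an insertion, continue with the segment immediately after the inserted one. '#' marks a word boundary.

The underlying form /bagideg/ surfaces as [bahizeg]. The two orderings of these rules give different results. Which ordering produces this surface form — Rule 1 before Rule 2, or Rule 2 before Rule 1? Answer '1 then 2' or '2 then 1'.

Order 1 then 2:
  1 Velar Fronting: [bagideg] → [bazideg]
  2 Intervocalic Lenition: [bazideg] → [bazizeg]
  result: [bazizeg]
Order 2 then 1:
  2 Intervocalic Lenition: [bagideg] → [bahizeg]
  1 Velar Fronting: no change — [bahizeg]
  result: [bahizeg]

2 then 1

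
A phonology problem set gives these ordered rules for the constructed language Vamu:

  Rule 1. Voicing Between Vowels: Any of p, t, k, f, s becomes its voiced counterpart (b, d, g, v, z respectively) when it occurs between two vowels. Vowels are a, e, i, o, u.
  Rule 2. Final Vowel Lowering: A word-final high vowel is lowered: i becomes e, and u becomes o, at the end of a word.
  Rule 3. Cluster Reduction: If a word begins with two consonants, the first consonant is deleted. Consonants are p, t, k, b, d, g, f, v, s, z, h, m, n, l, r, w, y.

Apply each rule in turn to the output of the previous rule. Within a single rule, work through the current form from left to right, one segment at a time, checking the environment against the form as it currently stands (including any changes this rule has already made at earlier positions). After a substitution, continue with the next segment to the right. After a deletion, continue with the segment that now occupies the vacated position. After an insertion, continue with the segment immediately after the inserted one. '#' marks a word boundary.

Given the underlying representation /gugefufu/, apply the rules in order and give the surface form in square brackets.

Rule 1 Voicing Between Vowels: [gugefufu] → [gugevuvu]
Rule 2 Final Vowel Lowering: [gugevuvu] → [gugevuvo]
Rule 3 Cluster Reduction: no change — [gugevuvo]

[gugevuvo]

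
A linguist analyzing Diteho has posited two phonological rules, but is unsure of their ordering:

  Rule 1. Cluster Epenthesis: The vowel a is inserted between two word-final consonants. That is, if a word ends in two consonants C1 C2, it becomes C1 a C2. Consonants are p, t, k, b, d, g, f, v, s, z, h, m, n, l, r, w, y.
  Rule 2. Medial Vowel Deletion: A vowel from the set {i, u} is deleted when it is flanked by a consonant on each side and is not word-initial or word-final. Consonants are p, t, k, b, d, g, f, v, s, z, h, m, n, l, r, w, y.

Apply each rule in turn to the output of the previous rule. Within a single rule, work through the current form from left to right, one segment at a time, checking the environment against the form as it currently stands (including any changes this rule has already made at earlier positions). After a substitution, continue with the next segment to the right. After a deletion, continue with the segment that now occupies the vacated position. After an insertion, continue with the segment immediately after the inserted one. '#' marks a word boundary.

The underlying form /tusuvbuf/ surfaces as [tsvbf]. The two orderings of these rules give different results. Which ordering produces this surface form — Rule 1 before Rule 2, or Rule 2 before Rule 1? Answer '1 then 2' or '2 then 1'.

Order 1 then 2:
  1 Cluster Epenthesis: no change — [tusuvbuf]
  2 Medial Vowel Deletion: [tusuvbuf] → [tsvbf]
  result: [tsvbf]
Order 2 then 1:
  2 Medial Vowel Deletion: [tusuvbuf] → [tsvbf]
  1 Cluster Epenthesis: [tsvbf] → [tsvbaf]
  result: [tsvbaf]

1 then 2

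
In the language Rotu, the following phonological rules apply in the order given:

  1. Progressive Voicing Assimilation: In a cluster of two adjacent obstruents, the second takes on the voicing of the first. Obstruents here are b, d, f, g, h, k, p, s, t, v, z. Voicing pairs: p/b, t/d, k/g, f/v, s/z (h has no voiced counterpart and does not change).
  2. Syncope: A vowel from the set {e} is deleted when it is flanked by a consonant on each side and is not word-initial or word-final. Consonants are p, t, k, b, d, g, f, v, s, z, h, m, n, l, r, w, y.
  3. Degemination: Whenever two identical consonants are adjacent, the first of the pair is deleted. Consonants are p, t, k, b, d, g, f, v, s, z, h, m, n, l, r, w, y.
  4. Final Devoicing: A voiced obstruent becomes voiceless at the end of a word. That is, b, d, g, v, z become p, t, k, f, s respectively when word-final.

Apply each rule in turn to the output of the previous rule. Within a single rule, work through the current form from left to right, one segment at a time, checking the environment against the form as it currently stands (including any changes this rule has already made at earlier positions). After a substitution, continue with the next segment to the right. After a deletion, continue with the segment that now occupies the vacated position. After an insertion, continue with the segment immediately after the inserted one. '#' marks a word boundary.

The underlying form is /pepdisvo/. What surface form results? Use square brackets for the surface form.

1 Progressive Voicing Assimilation: [pepdisvo] → [peptisfo]
2 Syncope: [peptisfo] → [pptisfo]
3 Degemination: [pptisfo] → [ptisfo]
4 Final Devoicing: no change — [ptisfo]

[ptisfo]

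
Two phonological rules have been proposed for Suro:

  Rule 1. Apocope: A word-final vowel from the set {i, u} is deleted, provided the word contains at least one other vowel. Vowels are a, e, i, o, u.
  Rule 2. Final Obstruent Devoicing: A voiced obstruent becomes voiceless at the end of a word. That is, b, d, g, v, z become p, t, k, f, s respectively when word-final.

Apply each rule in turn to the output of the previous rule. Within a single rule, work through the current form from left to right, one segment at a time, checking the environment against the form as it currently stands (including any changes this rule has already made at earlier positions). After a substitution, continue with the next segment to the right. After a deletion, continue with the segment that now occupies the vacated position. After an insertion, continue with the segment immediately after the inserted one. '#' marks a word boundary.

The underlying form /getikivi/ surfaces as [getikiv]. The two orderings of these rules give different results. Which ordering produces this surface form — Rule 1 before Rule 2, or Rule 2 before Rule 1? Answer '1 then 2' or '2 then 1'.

2 then 1

Order 1 then 2:
  1 Apocope: [getikivi] → [getikiv]
  2 Final Obstruent Devoicing: [getikiv] → [getikif]
  result: [getikif]
Order 2 then 1:
  2 Final Obstruent Devoicing: no change — [getikivi]
  1 Apocope: [getikivi] → [getikiv]
  result: [getikiv]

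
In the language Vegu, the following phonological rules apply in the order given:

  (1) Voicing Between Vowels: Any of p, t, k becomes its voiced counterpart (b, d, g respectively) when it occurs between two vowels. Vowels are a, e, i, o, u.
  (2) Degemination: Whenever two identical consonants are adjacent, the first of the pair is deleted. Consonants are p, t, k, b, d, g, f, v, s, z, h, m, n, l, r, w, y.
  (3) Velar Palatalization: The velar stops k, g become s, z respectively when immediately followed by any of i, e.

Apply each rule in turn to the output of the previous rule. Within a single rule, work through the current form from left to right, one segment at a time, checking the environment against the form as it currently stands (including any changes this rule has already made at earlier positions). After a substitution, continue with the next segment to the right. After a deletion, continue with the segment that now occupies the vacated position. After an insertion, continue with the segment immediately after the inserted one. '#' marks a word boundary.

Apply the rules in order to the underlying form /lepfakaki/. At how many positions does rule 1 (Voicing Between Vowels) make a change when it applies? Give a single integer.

2

(1) Voicing Between Vowels: [lepfakaki] → [lepfagagi]
(2) Degemination: no change — [lepfagagi]
(3) Velar Palatalization: [lepfagagi] → [lepfagazi]
Rule 1 changed 2 position(s).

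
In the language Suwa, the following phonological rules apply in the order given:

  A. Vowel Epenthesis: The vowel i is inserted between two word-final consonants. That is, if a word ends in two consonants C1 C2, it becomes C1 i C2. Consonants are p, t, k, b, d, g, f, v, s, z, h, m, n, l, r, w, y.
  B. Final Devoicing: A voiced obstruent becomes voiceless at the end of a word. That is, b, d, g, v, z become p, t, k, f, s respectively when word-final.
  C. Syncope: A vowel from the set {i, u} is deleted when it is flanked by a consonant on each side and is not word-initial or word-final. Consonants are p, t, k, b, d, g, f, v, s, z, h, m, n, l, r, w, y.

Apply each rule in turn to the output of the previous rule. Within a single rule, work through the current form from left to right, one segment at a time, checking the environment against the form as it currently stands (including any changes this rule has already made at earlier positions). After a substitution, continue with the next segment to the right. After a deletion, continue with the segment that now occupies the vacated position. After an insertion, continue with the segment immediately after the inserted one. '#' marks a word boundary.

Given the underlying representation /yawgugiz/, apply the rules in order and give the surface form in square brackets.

[yawggs]

A Vowel Epenthesis: no change — [yawgugiz]
B Final Devoicing: [yawgugiz] → [yawgugis]
C Syncope: [yawgugis] → [yawggs]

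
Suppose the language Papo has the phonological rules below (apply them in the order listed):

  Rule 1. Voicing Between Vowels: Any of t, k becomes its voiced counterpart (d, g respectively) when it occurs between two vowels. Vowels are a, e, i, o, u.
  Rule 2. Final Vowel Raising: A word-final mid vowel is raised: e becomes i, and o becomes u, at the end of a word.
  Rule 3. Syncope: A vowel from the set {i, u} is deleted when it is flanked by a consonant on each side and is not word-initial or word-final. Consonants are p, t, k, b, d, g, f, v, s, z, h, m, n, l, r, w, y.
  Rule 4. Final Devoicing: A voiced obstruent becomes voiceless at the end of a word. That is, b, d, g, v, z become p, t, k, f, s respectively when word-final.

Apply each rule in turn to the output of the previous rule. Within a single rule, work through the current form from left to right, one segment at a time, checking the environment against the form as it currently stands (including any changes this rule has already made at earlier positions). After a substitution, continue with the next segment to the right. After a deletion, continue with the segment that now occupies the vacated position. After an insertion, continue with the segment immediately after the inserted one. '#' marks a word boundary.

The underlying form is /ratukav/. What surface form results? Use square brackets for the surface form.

[radgaf]

Rule 1 Voicing Between Vowels: [ratukav] → [radugav]
Rule 2 Final Vowel Raising: no change — [radugav]
Rule 3 Syncope: [radugav] → [radgav]
Rule 4 Final Devoicing: [radgav] → [radgaf]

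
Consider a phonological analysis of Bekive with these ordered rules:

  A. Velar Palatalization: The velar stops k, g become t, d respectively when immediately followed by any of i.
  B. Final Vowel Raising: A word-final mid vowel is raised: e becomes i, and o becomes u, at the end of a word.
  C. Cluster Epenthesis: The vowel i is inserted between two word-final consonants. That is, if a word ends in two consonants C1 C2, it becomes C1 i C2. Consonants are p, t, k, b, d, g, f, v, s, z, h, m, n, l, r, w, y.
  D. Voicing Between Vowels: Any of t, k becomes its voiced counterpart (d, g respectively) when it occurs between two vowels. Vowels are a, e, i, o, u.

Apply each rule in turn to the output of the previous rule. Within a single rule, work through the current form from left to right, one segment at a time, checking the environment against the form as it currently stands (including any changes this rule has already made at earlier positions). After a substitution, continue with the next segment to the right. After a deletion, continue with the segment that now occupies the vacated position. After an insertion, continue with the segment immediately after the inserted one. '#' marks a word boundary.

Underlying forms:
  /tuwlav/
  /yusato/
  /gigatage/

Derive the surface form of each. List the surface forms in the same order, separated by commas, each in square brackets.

[tuwlav], [yusadu], [digadagi]

/tuwlav/:
  A Velar Palatalization: no change — [tuwlav]
  B Final Vowel Raising: no change — [tuwlav]
  C Cluster Epenthesis: no change — [tuwlav]
  D Voicing Between Vowels: no change — [tuwlav]
/yusato/:
  A Velar Palatalization: no change — [yusato]
  B Final Vowel Raising: [yusato] → [yusatu]
  C Cluster Epenthesis: no change — [yusatu]
  D Voicing Between Vowels: [yusatu] → [yusadu]
/gigatage/:
  A Velar Palatalization: [gigatage] → [digatage]
  B Final Vowel Raising: [digatage] → [digatagi]
  C Cluster Epenthesis: no change — [digatagi]
  D Voicing Between Vowels: [digatagi] → [digadagi]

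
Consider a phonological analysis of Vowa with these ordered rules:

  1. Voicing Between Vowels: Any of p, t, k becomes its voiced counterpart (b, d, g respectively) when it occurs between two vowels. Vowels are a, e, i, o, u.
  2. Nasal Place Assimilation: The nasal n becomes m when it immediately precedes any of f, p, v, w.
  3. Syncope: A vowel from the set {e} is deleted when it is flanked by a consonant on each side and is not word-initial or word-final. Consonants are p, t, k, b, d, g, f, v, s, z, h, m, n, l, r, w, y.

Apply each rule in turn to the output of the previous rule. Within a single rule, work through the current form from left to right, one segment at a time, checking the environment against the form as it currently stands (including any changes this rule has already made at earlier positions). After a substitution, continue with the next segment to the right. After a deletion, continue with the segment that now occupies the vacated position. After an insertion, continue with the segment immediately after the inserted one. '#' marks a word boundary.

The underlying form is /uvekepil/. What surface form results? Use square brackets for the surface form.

1 Voicing Between Vowels: [uvekepil] → [uvegebil]
2 Nasal Place Assimilation: no change — [uvegebil]
3 Syncope: [uvegebil] → [uvgbil]

[uvgbil]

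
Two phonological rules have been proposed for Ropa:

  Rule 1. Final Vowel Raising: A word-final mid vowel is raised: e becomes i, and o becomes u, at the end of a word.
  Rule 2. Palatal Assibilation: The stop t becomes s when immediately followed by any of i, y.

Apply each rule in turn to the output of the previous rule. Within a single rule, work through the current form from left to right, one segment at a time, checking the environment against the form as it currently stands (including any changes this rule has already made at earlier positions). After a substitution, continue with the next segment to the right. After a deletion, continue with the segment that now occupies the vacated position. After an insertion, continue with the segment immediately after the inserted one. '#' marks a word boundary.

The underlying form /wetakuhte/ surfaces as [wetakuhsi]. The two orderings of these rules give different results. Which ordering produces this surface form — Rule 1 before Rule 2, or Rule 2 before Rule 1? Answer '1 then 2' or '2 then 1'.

Order 1 then 2:
  1 Final Vowel Raising: [wetakuhte] → [wetakuhti]
  2 Palatal Assibilation: [wetakuhti] → [wetakuhsi]
  result: [wetakuhsi]
Order 2 then 1:
  2 Palatal Assibilation: no change — [wetakuhte]
  1 Final Vowel Raising: [wetakuhte] → [wetakuhti]
  result: [wetakuhti]

1 then 2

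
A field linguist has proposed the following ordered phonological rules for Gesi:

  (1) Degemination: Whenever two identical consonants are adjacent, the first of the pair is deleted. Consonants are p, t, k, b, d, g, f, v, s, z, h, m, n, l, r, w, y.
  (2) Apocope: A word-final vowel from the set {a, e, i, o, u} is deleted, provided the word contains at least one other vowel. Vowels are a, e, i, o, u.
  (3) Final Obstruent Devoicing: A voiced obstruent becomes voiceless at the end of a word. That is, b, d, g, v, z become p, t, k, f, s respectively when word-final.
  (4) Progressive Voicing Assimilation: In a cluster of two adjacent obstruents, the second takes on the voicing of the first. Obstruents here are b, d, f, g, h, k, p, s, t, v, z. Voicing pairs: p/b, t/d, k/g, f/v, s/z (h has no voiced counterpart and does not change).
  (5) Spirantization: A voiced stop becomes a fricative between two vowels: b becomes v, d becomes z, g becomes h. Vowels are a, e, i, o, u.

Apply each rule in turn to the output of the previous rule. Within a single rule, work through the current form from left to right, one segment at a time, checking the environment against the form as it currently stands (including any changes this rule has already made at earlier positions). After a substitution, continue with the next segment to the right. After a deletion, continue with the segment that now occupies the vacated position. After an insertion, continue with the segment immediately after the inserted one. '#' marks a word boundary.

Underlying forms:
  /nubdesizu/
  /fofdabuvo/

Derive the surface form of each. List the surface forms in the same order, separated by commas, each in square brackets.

/nubdesizu/:
  (1) Degemination: no change — [nubdesizu]
  (2) Apocope: [nubdesizu] → [nubdesiz]
  (3) Final Obstruent Devoicing: [nubdesiz] → [nubdesis]
  (4) Progressive Voicing Assimilation: no change — [nubdesis]
  (5) Spirantization: no change — [nubdesis]
/fofdabuvo/:
  (1) Degemination: no change — [fofdabuvo]
  (2) Apocope: [fofdabuvo] → [fofdabuv]
  (3) Final Obstruent Devoicing: [fofdabuv] → [fofdabuf]
  (4) Progressive Voicing Assimilation: [fofdabuf] → [foftabuf]
  (5) Spirantization: [foftabuf] → [foftavuf]

[nubdesis], [foftavuf]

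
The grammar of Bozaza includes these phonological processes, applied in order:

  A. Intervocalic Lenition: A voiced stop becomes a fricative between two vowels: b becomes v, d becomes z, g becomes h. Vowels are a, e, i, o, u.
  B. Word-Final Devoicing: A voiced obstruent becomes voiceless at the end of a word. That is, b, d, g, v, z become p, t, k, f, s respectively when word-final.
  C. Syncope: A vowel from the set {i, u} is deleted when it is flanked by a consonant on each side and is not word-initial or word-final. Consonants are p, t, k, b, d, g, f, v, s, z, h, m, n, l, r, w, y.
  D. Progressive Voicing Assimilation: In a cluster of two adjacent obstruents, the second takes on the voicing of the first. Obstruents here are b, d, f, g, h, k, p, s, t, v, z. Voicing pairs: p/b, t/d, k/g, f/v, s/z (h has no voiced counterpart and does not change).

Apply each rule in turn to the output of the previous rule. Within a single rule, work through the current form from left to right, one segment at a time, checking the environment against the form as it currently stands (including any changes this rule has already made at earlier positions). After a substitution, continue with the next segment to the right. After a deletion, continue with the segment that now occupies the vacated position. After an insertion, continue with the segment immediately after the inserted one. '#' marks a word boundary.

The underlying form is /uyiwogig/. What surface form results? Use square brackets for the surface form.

[uywohk]

A Intervocalic Lenition: [uyiwogig] → [uyiwohig]
B Word-Final Devoicing: [uyiwohig] → [uyiwohik]
C Syncope: [uyiwohik] → [uywohk]
D Progressive Voicing Assimilation: no change — [uywohk]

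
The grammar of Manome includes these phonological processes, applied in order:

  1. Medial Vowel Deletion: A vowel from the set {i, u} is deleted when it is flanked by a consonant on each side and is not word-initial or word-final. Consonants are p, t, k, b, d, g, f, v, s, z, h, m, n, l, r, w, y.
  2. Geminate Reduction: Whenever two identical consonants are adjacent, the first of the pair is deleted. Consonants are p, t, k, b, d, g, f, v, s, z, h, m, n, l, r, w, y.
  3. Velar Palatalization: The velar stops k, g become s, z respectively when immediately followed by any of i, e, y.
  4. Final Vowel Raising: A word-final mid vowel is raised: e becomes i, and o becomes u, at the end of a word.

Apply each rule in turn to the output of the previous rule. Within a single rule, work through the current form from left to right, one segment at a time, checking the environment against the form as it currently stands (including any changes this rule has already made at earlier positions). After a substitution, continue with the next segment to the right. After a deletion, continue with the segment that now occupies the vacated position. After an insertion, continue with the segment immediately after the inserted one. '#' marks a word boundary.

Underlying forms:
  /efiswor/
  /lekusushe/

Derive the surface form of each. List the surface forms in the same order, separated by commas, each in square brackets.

/efiswor/:
  1 Medial Vowel Deletion: [efiswor] → [efswor]
  2 Geminate Reduction: no change — [efswor]
  3 Velar Palatalization: no change — [efswor]
  4 Final Vowel Raising: no change — [efswor]
/lekusushe/:
  1 Medial Vowel Deletion: [lekusushe] → [leksshe]
  2 Geminate Reduction: [leksshe] → [lekshe]
  3 Velar Palatalization: no change — [lekshe]
  4 Final Vowel Raising: [lekshe] → [lekshi]

[efswor], [lekshi]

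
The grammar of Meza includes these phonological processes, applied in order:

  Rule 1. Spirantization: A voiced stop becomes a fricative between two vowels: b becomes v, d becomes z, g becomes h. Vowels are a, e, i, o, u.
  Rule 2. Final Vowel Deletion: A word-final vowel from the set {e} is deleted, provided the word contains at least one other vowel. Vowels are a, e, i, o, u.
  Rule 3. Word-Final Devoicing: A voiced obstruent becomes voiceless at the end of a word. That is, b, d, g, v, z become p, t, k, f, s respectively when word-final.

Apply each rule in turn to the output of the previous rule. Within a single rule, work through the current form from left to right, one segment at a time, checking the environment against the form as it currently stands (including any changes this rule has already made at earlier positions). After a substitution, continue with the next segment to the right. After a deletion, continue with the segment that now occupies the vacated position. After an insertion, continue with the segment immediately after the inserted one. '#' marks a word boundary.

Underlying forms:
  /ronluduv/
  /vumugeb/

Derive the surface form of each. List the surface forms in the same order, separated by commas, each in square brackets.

/ronluduv/:
  Rule 1 Spirantization: [ronluduv] → [ronluzuv]
  Rule 2 Final Vowel Deletion: no change — [ronluzuv]
  Rule 3 Word-Final Devoicing: [ronluzuv] → [ronluzuf]
/vumugeb/:
  Rule 1 Spirantization: [vumugeb] → [vumuheb]
  Rule 2 Final Vowel Deletion: no change — [vumuheb]
  Rule 3 Word-Final Devoicing: [vumuheb] → [vumuhep]

[ronluzuf], [vumuhep]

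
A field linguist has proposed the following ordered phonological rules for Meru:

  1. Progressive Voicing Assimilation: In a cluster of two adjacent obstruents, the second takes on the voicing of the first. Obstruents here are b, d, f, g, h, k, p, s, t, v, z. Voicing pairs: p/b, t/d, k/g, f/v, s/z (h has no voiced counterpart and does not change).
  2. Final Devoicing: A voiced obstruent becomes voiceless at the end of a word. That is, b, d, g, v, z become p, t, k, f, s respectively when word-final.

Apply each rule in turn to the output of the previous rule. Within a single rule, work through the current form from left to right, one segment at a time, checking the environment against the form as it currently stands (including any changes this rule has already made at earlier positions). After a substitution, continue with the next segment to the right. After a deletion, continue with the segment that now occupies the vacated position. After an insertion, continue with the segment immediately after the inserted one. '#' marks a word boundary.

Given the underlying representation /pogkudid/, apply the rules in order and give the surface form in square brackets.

1 Progressive Voicing Assimilation: [pogkudid] → [poggudid]
2 Final Devoicing: [poggudid] → [poggudit]

[poggudit]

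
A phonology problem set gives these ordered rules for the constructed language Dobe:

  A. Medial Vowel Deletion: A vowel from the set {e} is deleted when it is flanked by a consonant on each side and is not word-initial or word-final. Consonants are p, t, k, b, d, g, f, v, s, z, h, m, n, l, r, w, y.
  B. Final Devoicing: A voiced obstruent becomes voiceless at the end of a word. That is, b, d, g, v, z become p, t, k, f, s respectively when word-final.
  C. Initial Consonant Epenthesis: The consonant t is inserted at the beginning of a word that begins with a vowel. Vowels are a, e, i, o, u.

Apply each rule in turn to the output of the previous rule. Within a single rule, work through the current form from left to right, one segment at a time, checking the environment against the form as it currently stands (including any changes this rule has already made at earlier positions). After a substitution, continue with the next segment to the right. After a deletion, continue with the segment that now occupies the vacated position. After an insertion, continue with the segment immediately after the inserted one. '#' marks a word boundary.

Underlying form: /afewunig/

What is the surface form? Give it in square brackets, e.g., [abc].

[tafwunik]

A Medial Vowel Deletion: [afewunig] → [afwunig]
B Final Devoicing: [afwunig] → [afwunik]
C Initial Consonant Epenthesis: [afwunik] → [tafwunik]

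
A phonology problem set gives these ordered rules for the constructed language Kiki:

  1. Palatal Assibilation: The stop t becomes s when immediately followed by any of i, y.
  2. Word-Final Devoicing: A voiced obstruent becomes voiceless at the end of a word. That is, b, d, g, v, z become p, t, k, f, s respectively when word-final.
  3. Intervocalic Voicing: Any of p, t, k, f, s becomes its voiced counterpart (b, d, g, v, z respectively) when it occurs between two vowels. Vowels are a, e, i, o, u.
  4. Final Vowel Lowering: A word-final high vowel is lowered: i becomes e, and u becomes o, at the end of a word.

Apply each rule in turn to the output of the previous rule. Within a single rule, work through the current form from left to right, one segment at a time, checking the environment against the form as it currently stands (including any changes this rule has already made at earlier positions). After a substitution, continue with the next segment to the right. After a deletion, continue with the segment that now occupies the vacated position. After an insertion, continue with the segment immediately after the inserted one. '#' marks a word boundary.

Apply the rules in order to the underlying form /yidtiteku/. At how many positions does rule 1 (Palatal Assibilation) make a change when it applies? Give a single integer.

1 Palatal Assibilation: [yidtiteku] → [yidsiteku]
2 Word-Final Devoicing: no change — [yidsiteku]
3 Intervocalic Voicing: [yidsiteku] → [yidsidegu]
4 Final Vowel Lowering: [yidsidegu] → [yidsidego]
Rule 1 changed 1 position(s).

1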